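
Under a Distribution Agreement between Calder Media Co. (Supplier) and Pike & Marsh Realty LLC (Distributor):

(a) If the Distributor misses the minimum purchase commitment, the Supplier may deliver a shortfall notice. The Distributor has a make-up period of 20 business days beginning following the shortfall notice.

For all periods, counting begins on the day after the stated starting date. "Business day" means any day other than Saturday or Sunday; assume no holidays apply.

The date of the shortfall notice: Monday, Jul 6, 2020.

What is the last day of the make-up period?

Aug 3, 2020

The last day of the make-up period: counting 20 business days from Monday, Jul 6, 2020 (Jul 7, Jul 8, Jul 9, Jul 10, …, Jul 30, Jul 31, Aug 3, skipping weekends) reaches Monday, Aug 3, 2020.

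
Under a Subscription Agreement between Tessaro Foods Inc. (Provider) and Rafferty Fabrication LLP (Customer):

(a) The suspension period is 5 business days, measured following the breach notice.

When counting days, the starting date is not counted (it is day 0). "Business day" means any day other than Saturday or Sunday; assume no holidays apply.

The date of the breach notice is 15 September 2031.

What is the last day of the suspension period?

22 September 2031

The last day of the suspension period: counting 5 business days from Monday, 15 September 2031 (Sep 16, Sep 17, Sep 18, Sep 19, Sep 22, skipping weekends) reaches Monday, 22 September 2031.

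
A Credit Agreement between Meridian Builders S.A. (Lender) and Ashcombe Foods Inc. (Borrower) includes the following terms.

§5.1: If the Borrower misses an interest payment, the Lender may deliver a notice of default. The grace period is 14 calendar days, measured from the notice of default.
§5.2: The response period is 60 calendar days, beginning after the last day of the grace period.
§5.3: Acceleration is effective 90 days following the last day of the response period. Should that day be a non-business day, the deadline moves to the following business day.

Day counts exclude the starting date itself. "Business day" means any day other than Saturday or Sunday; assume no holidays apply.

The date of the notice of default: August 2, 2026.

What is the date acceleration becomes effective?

Adding 14 calendar days to August 2, 2026 gives August 16, 2026, which is the last day of the grace period.
The last day of the response period: August 16, 2026 + 60 days = October 15, 2026.
Adding 90 calendar days to October 15, 2026 gives January 13, 2027, which is the date acceleration becomes effective. January 13, 2027 is a Wednesday, so no roll-forward applies.

January 13, 2027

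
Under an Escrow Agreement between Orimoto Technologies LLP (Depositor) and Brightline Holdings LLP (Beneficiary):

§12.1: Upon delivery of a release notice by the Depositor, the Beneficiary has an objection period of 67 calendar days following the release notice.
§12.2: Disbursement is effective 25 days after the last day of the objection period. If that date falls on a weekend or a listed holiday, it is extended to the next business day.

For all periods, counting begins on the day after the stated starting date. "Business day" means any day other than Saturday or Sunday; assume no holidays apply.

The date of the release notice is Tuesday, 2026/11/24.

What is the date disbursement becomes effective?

The last day of the objection period: 67 calendar days after 2026/11/24 is 2027/01/30.
The date disbursement becomes effective: 2027/01/30 + 25 days = 2027/02/24. 2027/02/24 is a Wednesday, so no roll-forward applies.

2027/02/24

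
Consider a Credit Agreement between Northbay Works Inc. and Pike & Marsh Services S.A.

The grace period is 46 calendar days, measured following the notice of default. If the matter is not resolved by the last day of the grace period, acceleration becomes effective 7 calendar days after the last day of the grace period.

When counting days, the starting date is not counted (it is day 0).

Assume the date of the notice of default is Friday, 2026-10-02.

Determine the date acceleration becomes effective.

2026-11-24

Adding 46 calendar days to 2026-10-02 gives 2026-11-17, which is the last day of the grace period.
Adding 7 calendar days to 2026-11-17 gives 2026-11-24, which is the date acceleration becomes effective.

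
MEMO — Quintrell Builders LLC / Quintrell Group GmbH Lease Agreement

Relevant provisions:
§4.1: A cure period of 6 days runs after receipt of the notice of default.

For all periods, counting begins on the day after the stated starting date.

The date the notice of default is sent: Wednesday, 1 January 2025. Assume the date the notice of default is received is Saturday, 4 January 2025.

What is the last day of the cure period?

10 January 2025

Adding 6 calendar days to 4 January 2025 gives 10 January 2025, which is the last day of the cure period.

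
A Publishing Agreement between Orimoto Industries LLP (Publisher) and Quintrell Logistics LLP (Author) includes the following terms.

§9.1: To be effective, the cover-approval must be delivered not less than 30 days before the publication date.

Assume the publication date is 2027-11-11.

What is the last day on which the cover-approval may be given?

2027-10-12

Counting back 30 calendar days from 2027-11-11 gives 2027-10-12.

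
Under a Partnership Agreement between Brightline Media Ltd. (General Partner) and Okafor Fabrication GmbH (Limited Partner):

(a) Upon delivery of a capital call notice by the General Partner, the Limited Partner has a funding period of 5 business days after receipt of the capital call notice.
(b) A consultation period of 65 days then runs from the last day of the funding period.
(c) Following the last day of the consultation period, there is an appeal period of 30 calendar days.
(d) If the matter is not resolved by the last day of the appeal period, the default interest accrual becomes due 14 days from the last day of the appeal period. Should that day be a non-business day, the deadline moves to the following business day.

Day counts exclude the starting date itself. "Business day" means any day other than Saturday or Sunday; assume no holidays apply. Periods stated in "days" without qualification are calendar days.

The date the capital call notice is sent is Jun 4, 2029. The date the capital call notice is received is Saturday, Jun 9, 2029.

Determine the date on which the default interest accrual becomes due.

The last day of the funding period: counting 5 business days from Saturday, Jun 9, 2029 (Jun 11, Jun 12, Jun 13, Jun 14, Jun 15, skipping weekends) reaches Friday, Jun 15, 2029.
The last day of the consultation period: Jun 15, 2029 + 65 days = Aug 19, 2029.
The last day of the appeal period: 30 calendar days after Aug 19, 2029 is Sep 18, 2029.
Adding 14 calendar days to Sep 18, 2029 gives Oct 2, 2029, which is the date on which the default interest accrual becomes due. Oct 2, 2029 is a Tuesday, so no roll-forward applies.

Oct 2, 2029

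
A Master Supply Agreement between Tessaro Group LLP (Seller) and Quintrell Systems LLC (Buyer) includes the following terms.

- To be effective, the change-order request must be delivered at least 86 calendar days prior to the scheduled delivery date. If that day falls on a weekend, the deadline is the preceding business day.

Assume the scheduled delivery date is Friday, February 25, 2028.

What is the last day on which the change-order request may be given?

Counting back 86 calendar days from February 25, 2028 gives December 1, 2027. That is a Wednesday, so no adjustment is needed.

December 1, 2027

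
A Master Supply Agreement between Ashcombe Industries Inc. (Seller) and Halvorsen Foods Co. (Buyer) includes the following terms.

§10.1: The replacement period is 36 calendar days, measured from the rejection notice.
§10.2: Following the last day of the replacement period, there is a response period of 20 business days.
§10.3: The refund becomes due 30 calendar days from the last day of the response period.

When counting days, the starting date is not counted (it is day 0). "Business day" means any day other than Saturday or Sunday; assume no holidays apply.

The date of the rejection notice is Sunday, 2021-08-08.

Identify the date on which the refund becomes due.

2021-11-10

The last day of the replacement period: 2021-08-08 + 36 days = 2021-09-13.
The last day of the response period: counting 20 business days from Monday, 2021-09-13 (Sep 14, Sep 15, Sep 16, Sep 17, …, Oct 7, Oct 8, Oct 11, skipping weekends) reaches Monday, 2021-10-11.
Adding 30 calendar days to 2021-10-11 gives 2021-11-10, which is the date on which the refund becomes due.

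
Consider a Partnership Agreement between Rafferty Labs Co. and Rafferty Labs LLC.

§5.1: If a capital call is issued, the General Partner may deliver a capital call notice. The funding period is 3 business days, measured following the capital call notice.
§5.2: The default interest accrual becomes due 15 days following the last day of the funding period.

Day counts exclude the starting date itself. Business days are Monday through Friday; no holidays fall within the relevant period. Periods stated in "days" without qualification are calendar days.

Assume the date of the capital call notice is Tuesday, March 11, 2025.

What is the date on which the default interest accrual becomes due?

March 29, 2025

The last day of the funding period: 3 business days after Tuesday, March 11, 2025, skipping weekends — Mar 12, Mar 13, Mar 14 — lands on Friday, March 14, 2025.
The date on which the default interest accrual becomes due: 15 calendar days after March 14, 2025 is March 29, 2025.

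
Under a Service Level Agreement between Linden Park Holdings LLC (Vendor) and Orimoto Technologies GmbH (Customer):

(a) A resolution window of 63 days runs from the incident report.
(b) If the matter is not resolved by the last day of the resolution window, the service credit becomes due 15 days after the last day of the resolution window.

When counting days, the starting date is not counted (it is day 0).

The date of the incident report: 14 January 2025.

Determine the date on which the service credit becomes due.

2 April 2025

The last day of the resolution window: 14 January 2025 + 63 days = 18 March 2025.
The date on which the service credit becomes due: 15 calendar days after 18 March 2025 is 2 April 2025.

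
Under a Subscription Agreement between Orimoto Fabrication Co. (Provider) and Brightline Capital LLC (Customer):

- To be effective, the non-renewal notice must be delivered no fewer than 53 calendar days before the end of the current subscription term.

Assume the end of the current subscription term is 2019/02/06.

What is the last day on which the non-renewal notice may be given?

2019/02/06 minus 53 days is 2018/12/15.

2018/12/15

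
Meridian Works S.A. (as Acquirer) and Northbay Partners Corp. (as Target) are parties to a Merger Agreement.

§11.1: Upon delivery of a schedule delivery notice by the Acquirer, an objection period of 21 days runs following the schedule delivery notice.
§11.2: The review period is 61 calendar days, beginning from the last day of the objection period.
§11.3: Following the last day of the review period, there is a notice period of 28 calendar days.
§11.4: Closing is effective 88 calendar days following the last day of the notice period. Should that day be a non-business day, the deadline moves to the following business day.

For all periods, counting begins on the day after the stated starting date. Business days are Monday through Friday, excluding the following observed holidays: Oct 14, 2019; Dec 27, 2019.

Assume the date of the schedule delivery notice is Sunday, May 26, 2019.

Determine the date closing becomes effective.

Dec 10, 2019

The last day of the objection period: May 26, 2019 + 21 days = Jun 16, 2019.
The last day of the review period: 61 calendar days after Jun 16, 2019 is Aug 16, 2019.
The last day of the notice period: Aug 16, 2019 + 28 days = Sep 13, 2019.
The date closing becomes effective: 88 calendar days after Sep 13, 2019 is Dec 10, 2019. Dec 10, 2019 is a Tuesday and is not a listed holiday, so no roll-forward applies.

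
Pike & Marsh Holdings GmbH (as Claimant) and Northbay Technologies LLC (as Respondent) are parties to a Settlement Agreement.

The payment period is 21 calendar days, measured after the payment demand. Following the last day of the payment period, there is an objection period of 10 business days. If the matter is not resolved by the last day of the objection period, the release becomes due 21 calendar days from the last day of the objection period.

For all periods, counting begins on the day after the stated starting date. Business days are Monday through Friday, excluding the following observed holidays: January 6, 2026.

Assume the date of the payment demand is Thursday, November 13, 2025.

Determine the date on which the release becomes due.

Adding 21 calendar days to November 13, 2025 gives December 4, 2025, which is the last day of the payment period.
The last day of the objection period: 10 business days after Thursday, December 4, 2025, skipping weekends — Dec 5, Dec 8, Dec 9, Dec 10, Dec 11, Dec 12, Dec 15, Dec 16, Dec 17, Dec 18 — lands on Thursday, December 18, 2025.
The date on which the release becomes due: December 18, 2025 + 21 days = January 8, 2026.

January 8, 2026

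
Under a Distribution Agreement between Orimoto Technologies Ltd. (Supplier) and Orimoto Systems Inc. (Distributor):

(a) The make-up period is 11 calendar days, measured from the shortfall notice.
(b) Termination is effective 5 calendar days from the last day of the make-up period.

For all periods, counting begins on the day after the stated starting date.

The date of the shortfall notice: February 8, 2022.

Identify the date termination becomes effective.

February 24, 2022

The last day of the make-up period: February 8, 2022 + 11 days = February 19, 2022.
Adding 5 calendar days to February 19, 2022 gives February 24, 2022, which is the date termination becomes effective.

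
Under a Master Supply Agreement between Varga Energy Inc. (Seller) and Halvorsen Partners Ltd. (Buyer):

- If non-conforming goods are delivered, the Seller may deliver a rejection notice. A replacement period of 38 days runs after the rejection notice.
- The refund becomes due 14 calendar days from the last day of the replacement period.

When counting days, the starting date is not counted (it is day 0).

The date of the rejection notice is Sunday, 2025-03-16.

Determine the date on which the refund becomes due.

Adding 38 calendar days to 2025-03-16 gives 2025-04-23, which is the last day of the replacement period.
The date on which the refund becomes due: 14 calendar days after 2025-04-23 is 2025-05-07.

2025-05-07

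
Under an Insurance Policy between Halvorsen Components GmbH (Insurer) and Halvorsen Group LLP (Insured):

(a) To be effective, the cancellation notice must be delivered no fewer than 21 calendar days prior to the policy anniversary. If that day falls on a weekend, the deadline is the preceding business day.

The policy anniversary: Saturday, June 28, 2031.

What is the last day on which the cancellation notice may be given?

June 28, 2031 minus 21 days is June 7, 2031. That is a Saturday, so the deadline moves back to Friday, June 6, 2031.

June 6, 2031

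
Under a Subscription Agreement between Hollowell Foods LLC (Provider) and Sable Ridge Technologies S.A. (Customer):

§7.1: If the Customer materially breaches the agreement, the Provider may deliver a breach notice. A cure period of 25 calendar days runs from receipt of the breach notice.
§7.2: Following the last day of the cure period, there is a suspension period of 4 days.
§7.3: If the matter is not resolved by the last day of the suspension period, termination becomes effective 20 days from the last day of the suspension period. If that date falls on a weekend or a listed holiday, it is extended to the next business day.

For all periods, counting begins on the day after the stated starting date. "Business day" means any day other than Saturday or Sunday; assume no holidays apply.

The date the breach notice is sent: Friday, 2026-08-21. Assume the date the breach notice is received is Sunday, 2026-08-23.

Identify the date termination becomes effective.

The last day of the cure period: 25 calendar days after 2026-08-23 is 2026-09-17.
The last day of the suspension period: 2026-09-17 + 4 days = 2026-09-21.
Adding 20 calendar days to 2026-09-21 gives 2026-10-11, which is the date termination becomes effective. That falls on a Sunday, so it rolls to the next business day, Monday, 2026-10-12.

2026-10-12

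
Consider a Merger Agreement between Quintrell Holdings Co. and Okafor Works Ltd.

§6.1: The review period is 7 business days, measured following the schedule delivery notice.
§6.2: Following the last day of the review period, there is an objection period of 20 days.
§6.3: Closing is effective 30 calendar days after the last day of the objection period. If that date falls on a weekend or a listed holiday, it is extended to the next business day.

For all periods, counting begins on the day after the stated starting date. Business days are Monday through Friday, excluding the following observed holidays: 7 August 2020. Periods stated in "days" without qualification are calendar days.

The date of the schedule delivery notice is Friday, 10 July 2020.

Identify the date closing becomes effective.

The last day of the review period: counting 7 business days from Friday, 10 July 2020 (Jul 13, Jul 14, Jul 15, Jul 16, Jul 17, Jul 20, Jul 21, skipping weekends) reaches Tuesday, 21 July 2020.
The last day of the objection period: 20 calendar days after 21 July 2020 is 10 August 2020.
Adding 30 calendar days to 10 August 2020 gives 9 September 2020, which is the date closing becomes effective. 9 September 2020 is a Wednesday and is not a listed holiday, so no roll-forward applies.

9 September 2020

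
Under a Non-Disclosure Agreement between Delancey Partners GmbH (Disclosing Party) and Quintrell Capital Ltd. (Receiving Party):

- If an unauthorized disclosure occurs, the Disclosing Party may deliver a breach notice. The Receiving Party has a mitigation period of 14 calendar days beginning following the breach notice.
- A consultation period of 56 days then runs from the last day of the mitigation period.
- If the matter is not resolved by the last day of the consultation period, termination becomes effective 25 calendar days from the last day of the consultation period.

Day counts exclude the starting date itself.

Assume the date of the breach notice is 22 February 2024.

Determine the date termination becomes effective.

The last day of the mitigation period: 14 calendar days after 22 February 2024 is 7 March 2024.
Adding 56 calendar days to 7 March 2024 gives 2 May 2024, which is the last day of the consultation period.
The date termination becomes effective: 25 calendar days after 2 May 2024 is 27 May 2024.

27 May 2024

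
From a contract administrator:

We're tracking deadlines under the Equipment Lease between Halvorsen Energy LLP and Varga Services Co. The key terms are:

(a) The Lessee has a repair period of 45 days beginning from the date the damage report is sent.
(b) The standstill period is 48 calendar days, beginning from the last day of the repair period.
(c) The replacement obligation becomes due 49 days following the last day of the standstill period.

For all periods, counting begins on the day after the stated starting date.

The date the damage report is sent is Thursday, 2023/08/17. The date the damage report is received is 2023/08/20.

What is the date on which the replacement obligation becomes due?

2024/01/06

The last day of the repair period: 45 calendar days after 2023/08/17 is 2023/10/01.
The last day of the standstill period: 2023/10/01 + 48 days = 2023/11/18.
The date on which the replacement obligation becomes due: 49 calendar days after 2023/11/18 is 2024/01/06.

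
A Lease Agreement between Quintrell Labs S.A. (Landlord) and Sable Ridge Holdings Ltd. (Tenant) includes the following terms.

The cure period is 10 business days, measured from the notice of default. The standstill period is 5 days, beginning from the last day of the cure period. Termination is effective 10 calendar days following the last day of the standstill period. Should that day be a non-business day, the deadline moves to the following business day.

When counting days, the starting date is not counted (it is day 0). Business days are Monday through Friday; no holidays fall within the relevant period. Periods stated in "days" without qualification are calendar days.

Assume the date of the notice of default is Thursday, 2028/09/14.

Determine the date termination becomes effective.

The last day of the cure period: 10 business days after Thursday, 2028/09/14, skipping weekends — Sep 15, Sep 18, Sep 19, Sep 20, Sep 21, Sep 22, Sep 25, Sep 26, Sep 27, Sep 28 — lands on Thursday, 2028/09/28.
The last day of the standstill period: 2028/09/28 + 5 days = 2028/10/03.
The date termination becomes effective: 10 calendar days after 2028/10/03 is 2028/10/13. 2028/10/13 is a Friday, so no roll-forward applies.

2028/10/13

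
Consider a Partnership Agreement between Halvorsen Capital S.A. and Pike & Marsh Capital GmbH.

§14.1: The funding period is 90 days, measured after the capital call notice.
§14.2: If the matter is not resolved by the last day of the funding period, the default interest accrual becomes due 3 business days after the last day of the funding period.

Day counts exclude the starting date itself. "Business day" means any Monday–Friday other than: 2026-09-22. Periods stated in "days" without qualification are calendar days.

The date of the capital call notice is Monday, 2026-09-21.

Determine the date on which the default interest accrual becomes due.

The last day of the funding period: 2026-09-21 + 90 days = 2026-12-20.
The date on which the default interest accrual becomes due: 3 business days after Sunday, 2026-12-20, skipping weekends — Dec 21, Dec 22, Dec 23 — lands on Wednesday, 2026-12-23.

2026-12-23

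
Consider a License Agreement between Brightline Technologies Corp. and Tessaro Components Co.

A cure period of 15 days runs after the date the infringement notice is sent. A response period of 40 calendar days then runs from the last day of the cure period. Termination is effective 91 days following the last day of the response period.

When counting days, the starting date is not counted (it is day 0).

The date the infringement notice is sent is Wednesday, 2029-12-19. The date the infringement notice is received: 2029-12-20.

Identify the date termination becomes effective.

2030-05-14

The last day of the cure period: 15 calendar days after 2029-12-19 is 2030-01-03.
The last day of the response period: 40 calendar days after 2030-01-03 is 2030-02-12.
The date termination becomes effective: 2030-02-12 + 91 days = 2030-05-14.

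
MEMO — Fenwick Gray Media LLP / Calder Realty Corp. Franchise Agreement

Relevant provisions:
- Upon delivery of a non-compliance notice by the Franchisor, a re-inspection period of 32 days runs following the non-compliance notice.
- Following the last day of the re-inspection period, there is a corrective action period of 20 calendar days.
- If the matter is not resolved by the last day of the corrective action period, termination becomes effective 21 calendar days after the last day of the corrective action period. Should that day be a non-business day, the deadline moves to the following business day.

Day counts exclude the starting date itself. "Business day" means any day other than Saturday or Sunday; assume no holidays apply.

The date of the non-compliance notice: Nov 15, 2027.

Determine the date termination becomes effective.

Adding 32 calendar days to Nov 15, 2027 gives Dec 17, 2027, which is the last day of the re-inspection period.
Adding 20 calendar days to Dec 17, 2027 gives Jan 6, 2028, which is the last day of the corrective action period.
The date termination becomes effective: 21 calendar days after Jan 6, 2028 is Jan 27, 2028. Jan 27, 2028 is a Thursday, so no roll-forward applies.

Jan 27, 2028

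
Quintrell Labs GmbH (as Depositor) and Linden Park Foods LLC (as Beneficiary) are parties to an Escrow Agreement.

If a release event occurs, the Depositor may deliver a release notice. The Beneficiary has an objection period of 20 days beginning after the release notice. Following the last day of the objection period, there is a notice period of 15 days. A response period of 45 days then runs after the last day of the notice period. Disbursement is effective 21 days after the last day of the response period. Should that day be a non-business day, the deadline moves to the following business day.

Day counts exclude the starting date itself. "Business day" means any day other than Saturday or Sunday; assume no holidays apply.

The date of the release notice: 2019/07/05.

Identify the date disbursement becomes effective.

2019/10/14

The last day of the objection period: 20 calendar days after 2019/07/05 is 2019/07/25.
The last day of the notice period: 15 calendar days after 2019/07/25 is 2019/08/09.
Adding 45 calendar days to 2019/08/09 gives 2019/09/23, which is the last day of the response period.
The date disbursement becomes effective: 2019/09/23 + 21 days = 2019/10/14. 2019/10/14 is a Monday, so no roll-forward applies.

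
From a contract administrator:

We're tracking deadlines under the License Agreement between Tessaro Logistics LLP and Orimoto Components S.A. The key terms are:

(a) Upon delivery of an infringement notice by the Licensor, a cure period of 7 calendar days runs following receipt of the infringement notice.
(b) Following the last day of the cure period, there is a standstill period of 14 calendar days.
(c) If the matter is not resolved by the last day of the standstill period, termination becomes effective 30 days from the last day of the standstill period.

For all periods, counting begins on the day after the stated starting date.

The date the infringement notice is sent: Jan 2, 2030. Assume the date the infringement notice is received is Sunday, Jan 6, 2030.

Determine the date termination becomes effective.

The last day of the cure period: 7 calendar days after Jan 6, 2030 is Jan 13, 2030.
The last day of the standstill period: Jan 13, 2030 + 14 days = Jan 27, 2030.
The date termination becomes effective: Jan 27, 2030 + 30 days = Feb 26, 2030.

Feb 26, 2030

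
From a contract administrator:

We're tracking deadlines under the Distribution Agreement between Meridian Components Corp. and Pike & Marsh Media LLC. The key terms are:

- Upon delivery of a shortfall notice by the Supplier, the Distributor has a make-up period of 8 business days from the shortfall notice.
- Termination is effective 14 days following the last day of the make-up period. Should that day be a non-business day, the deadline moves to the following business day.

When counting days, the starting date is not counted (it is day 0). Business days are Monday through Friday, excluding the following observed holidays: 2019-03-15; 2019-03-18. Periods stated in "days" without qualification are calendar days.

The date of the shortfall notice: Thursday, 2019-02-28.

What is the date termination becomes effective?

2019-03-26

From Thursday, 2019-02-28, 8 business days (Mar 1, Mar 4, Mar 5, Mar 6, Mar 7, Mar 8, Mar 11, Mar 12, skipping weekends) brings us to Tuesday, 2019-03-12, which is the last day of the make-up period.
The date termination becomes effective: 2019-03-12 + 14 days = 2019-03-26. 2019-03-26 is a Tuesday and is not a listed holiday, so no roll-forward applies.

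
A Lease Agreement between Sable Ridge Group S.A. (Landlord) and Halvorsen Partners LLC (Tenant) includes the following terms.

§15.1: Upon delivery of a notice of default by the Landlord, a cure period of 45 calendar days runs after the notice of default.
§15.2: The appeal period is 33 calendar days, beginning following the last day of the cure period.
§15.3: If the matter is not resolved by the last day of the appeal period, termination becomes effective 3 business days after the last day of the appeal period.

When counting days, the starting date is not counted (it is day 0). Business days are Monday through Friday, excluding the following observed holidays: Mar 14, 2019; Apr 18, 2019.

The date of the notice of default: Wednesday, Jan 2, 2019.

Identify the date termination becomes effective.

The last day of the cure period: Jan 2, 2019 + 45 days = Feb 16, 2019.
Adding 33 calendar days to Feb 16, 2019 gives Mar 21, 2019, which is the last day of the appeal period.
The date termination becomes effective: 3 business days after Thursday, Mar 21, 2019, skipping weekends — Mar 22, Mar 25, Mar 26 — lands on Tuesday, Mar 26, 2019.

Mar 26, 2019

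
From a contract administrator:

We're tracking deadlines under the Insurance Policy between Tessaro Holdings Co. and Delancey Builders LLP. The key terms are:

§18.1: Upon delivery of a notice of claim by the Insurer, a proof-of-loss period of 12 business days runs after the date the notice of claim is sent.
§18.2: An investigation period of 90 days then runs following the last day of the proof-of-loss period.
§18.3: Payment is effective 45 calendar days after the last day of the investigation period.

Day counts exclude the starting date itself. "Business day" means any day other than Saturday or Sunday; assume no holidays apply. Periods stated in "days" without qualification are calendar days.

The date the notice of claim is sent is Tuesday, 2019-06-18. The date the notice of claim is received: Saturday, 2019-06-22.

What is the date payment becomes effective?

2019-11-16

The last day of the proof-of-loss period: 12 business days after Tuesday, 2019-06-18, skipping weekends — Jun 19, Jun 20, Jun 21, Jun 24, …, Jul 2, Jul 3, Jul 4 — lands on Thursday, 2019-07-04.
The last day of the investigation period: 2019-07-04 + 90 days = 2019-10-02.
The date payment becomes effective: 2019-10-02 + 45 days = 2019-11-16.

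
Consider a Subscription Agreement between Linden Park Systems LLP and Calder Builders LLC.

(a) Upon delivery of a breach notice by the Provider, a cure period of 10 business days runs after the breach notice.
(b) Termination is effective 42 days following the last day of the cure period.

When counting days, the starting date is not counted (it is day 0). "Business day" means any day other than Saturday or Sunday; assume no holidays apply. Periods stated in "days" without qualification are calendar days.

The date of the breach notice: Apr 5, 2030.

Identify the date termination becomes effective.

From Friday, Apr 5, 2030, 10 business days (Apr 8, Apr 9, Apr 10, Apr 11, Apr 12, Apr 15, Apr 16, Apr 17, Apr 18, Apr 19, skipping weekends) brings us to Friday, Apr 19, 2030, which is the last day of the cure period.
The date termination becomes effective: 42 calendar days after Apr 19, 2030 is May 31, 2030.

May 31, 2030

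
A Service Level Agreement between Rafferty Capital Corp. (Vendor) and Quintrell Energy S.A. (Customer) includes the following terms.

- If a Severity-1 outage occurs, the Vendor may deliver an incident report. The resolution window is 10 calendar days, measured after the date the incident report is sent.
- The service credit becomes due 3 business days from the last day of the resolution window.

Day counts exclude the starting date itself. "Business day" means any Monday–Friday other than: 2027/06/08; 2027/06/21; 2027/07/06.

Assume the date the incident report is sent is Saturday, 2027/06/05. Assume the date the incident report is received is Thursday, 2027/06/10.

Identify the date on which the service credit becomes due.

The last day of the resolution window: 10 calendar days after 2027/06/05 is 2027/06/15.
The date on which the service credit becomes due: counting 3 business days from Tuesday, 2027/06/15 (Jun 16, Jun 17, Jun 18, skipping weekends) reaches Friday, 2027/06/18.

2027/06/18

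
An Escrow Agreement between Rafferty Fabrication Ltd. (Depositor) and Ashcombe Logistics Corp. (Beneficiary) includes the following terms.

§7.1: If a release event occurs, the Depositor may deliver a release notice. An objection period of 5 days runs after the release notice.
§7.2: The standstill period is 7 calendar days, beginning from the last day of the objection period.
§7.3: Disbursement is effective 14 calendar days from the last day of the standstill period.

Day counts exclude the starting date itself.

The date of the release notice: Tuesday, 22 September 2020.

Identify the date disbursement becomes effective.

Adding 5 calendar days to 22 September 2020 gives 27 September 2020, which is the last day of the objection period.
Adding 7 calendar days to 27 September 2020 gives 4 October 2020, which is the last day of the standstill period.
The date disbursement becomes effective: 4 October 2020 + 14 days = 18 October 2020.

18 October 2020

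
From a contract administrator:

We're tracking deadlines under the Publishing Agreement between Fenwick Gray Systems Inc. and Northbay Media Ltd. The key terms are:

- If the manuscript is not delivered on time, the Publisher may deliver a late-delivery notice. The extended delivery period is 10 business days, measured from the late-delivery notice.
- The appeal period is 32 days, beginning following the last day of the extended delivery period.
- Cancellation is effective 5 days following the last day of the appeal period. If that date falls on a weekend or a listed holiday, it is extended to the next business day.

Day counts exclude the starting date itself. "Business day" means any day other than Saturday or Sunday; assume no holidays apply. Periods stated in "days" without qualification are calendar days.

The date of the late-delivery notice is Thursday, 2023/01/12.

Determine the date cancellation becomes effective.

From Thursday, 2023/01/12, 10 business days (Jan 13, Jan 16, Jan 17, Jan 18, Jan 19, Jan 20, Jan 23, Jan 24, Jan 25, Jan 26, skipping weekends) brings us to Thursday, 2023/01/26, which is the last day of the extended delivery period.
The last day of the appeal period: 32 calendar days after 2023/01/26 is 2023/02/27.
Adding 5 calendar days to 2023/02/27 gives 2023/03/04, which is the date cancellation becomes effective. That falls on a Saturday, so it rolls to the next business day, Monday, 2023/03/06.

2023/03/06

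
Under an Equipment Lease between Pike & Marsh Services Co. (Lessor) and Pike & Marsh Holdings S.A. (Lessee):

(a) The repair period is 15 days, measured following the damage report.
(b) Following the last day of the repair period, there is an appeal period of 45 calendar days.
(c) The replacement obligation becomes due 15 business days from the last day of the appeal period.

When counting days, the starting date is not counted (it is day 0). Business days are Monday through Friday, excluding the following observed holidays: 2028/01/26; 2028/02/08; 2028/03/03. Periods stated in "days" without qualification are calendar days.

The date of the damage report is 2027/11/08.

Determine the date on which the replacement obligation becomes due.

2028/01/31

The last day of the repair period: 15 calendar days after 2027/11/08 is 2027/11/23.
The last day of the appeal period: 45 calendar days after 2027/11/23 is 2028/01/07.
The date on which the replacement obligation becomes due: 15 business days after Friday, 2028/01/07, skipping weekends and the listed holiday on Jan 26 — Jan 10, Jan 11, Jan 12, Jan 13, …, Jan 27, Jan 28, Jan 31 — lands on Monday, 2028/01/31.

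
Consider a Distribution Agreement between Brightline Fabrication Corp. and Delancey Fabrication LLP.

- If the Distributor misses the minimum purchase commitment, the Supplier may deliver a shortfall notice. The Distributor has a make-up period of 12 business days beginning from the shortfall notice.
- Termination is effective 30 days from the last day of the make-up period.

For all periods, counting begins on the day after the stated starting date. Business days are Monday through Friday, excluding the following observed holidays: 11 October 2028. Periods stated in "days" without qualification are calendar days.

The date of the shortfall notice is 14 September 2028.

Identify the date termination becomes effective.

1 November 2028

From Thursday, 14 September 2028, 12 business days (Sep 15, Sep 18, Sep 19, Sep 20, …, Sep 28, Sep 29, Oct 2, skipping weekends) brings us to Monday, 2 October 2028, which is the last day of the make-up period.
Adding 30 calendar days to 2 October 2028 gives 1 November 2028, which is the date termination becomes effective.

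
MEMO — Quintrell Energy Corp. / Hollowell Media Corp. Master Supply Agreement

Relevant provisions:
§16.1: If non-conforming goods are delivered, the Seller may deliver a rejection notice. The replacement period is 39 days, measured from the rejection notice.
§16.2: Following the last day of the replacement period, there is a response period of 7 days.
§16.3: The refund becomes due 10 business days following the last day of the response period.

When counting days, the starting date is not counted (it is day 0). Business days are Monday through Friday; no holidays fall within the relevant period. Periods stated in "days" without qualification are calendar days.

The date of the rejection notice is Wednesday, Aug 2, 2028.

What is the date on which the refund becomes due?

The last day of the replacement period: Aug 2, 2028 + 39 days = Sep 10, 2028.
The last day of the response period: Sep 10, 2028 + 7 days = Sep 17, 2028.
The date on which the refund becomes due: counting 10 business days from Sunday, Sep 17, 2028 (Sep 18, Sep 19, Sep 20, Sep 21, Sep 22, Sep 25, Sep 26, Sep 27, Sep 28, Sep 29, skipping weekends) reaches Friday, Sep 29, 2028.

Sep 29, 2028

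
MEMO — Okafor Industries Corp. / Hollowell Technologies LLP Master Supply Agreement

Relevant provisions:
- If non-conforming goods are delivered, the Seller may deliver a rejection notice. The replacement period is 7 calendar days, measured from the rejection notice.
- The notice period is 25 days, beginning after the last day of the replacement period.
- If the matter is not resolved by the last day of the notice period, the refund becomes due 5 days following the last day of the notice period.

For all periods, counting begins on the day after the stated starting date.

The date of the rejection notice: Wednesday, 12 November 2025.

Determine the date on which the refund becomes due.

19 December 2025

The last day of the replacement period: 12 November 2025 + 7 days = 19 November 2025.
The last day of the notice period: 25 calendar days after 19 November 2025 is 14 December 2025.
The date on which the refund becomes due: 5 calendar days after 14 December 2025 is 19 December 2025.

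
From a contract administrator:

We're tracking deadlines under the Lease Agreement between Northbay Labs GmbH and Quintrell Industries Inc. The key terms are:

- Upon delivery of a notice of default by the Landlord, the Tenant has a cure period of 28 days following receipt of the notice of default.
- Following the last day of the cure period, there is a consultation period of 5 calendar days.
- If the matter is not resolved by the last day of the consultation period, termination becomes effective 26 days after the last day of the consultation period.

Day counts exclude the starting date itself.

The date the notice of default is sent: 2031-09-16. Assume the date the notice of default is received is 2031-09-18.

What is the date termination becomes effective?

The last day of the cure period: 2031-09-18 + 28 days = 2031-10-16.
The last day of the consultation period: 5 calendar days after 2031-10-16 is 2031-10-21.
The date termination becomes effective: 2031-10-21 + 26 days = 2031-11-16.

2031-11-16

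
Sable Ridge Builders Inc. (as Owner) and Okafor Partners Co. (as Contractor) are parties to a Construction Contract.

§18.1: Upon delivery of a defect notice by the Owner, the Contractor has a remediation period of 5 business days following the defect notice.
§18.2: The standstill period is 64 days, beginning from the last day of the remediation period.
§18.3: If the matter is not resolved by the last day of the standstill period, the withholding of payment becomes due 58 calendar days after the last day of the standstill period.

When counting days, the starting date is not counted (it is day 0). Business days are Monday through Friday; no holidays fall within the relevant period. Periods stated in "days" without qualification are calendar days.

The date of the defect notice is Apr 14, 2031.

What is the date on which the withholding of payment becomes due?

The last day of the remediation period: 5 business days after Monday, Apr 14, 2031, skipping weekends — Apr 15, Apr 16, Apr 17, Apr 18, Apr 21 — lands on Monday, Apr 21, 2031.
The last day of the standstill period: 64 calendar days after Apr 21, 2031 is Jun 24, 2031.
Adding 58 calendar days to Jun 24, 2031 gives Aug 21, 2031, which is the date on which the withholding of payment becomes due.

Aug 21, 2031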